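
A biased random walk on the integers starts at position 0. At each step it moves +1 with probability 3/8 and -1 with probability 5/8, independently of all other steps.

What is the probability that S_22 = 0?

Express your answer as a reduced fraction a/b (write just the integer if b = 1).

Answer: 762726821923828125/9223372036854775808

Derivation:
To be at 0 after 22 steps: need exactly 11 steps of +1 and 11 of -1.
Number of such sequences: C(22,11) = 705432
Each has probability (3/8)^11 · (5/8)^11 = 8649755859375/73786976294838206464
P = 705432 · 8649755859375/73786976294838206464 = 762726821923828125/9223372036854775808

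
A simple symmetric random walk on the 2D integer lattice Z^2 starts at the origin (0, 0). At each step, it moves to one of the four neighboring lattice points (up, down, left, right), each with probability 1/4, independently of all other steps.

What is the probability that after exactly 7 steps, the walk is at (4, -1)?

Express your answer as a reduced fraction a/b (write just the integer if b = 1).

Answer: 147/16384

Derivation:
Let h be the number of horizontal steps (so 7-h are vertical). To end at (4,-1) need (h+4)/2 right-steps and ((7-h)-1)/2 up-steps.
Sum over h with 4 ≤ h ≤ 6, h ≡ 0 (mod 2), 7-h ≡ 1 (mod 2):
h=4: C(7,4)·C(4,4)·C(3,1) = 35·1·3 = 105
h=6: C(7,6)·C(6,5)·C(1,0) = 7·6·1 = 42
Total favorable: 147
Total paths: 4^7 = 16384
P = 147/16384 = 147/16384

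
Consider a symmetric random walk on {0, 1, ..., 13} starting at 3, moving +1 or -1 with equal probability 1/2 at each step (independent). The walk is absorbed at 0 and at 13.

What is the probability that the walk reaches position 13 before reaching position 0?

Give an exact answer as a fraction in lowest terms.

Answer: 3/13

Derivation:
Symmetric walk (p = 1/2): the harmonic-function argument gives P(hit 13 before 0 | start at 3) = a/N.
P = 3/13 = 3/13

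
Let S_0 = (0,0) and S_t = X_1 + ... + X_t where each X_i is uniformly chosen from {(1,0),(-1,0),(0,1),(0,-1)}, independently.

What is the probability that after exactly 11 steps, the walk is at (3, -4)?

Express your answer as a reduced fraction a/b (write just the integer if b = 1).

Let h be the number of horizontal steps (so 11-h are vertical). To end at (3,-4) need (h+3)/2 right-steps and ((11-h)-4)/2 up-steps.
Sum over h with 3 ≤ h ≤ 7, h ≡ 1 (mod 2), 11-h ≡ 0 (mod 2):
h=3: C(11,3)·C(3,3)·C(8,2) = 165·1·28 = 4620
h=5: C(11,5)·C(5,4)·C(6,1) = 462·5·6 = 13860
h=7: C(11,7)·C(7,5)·C(4,0) = 330·21·1 = 6930
Total favorable: 25410
Total paths: 4^11 = 4194304
P = 25410/4194304 = 12705/2097152

Answer: 12705/2097152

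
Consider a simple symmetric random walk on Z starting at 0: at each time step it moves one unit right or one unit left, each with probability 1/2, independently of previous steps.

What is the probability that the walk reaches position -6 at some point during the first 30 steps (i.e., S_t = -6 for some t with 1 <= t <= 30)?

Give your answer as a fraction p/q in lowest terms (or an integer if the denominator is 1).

Count via complement. Let g(t,s) = #length-t paths at position s with S_1..S_t all ≠ -6.
g(t,s) = g(t-1,s-1) + g(t-1,s+1) for s ≠ -6; g(t,-6) = 0.
t=0: g(0,0)=1
t=1: g(1,-1)=1 g(1,1)=1
t=2: g(2,-2)=1 g(2,0)=2 g(2,2)=1
t=3: g(3,-3)=1 g(3,-1)=3 g(3,1)=3 g(3,3)=1
t=4: g(4,-4)=1 g(4,-2)=4 g(4,0)=6 g(4,2)=4 g(4,4)=1
t=5: g(5,-5)=1 g(5,-3)=5 g(5,-1)=10 g(5,1)=10 g(5,3)=5 g(5,5)=1
t=6: g(6,-4)=6 g(6,-2)=15 g(6,0)=20 g(6,2)=15 g(6,4)=6 g(6,6)=1
t=7: g(7,-5)=6 g(7,-3)=21 g(7,-1)=35 g(7,1)=35 g(7,3)=21 g(7,5)=7 g(7,7)=1
t=8: g(8,-4)=27 g(8,-2)=56 g(8,0)=70 g(8,2)=56 g(8,4)=28 g(8,6)=8 g(8,8)=1
t=9: g(9,-5)=27 g(9,-3)=83 g(9,-1)=126 g(9,1)=126 g(9,3)=84 g(9,5)=36 g(9,7)=9 g(9,9)=1
t=10: g(10,-4)=110 g(10,-2)=209 g(10,0)=252 g(10,2)=210 g(10,4)=120 g(10,6)=45 g(10,8)=10 g(10,10)=1
t=11: g(11,-5)=110 g(11,-3)=319 g(11,-1)=461 g(11,1)=462 g(11,3)=330 g(11,5)=165 g(11,7)=55 g(11,9)=11 g(11,11)=1
t=12: g(12,-4)=429 g(12,-2)=780 g(12,0)=923 g(12,2)=792 g(12,4)=495 g(12,6)=220 g(12,8)=66 g(12,10)=12 g(12,12)=1
t=13: g(13,-5)=429 g(13,-3)=1209 g(13,-1)=1703 g(13,1)=1715 g(13,3)=1287 g(13,5)=715 g(13,7)=286 g(13,9)=78 g(13,11)=13 g(13,13)=1
t=14: g(14,-4)=1638 g(14,-2)=2912 g(14,0)=3418 g(14,2)=3002 g(14,4)=2002 g(14,6)=1001 g(14,8)=364 g(14,10)=91 g(14,12)=14 g(14,14)=1
t=15: g(15,-5)=1638 g(15,-3)=4550 g(15,-1)=6330 g(15,1)=6420 g(15,3)=5004 g(15,5)=3003 g(15,7)=1365 g(15,9)=455 g(15,11)=105 g(15,13)=15 g(15,15)=1
t=16: g(16,-4)=6188 g(16,-2)=10880 g(16,0)=12750 g(16,2)=11424 g(16,4)=8007 g(16,6)=4368 g(16,8)=1820 g(16,10)=560 g(16,12)=120 g(16,14)=16 g(16,16)=1
t=17: g(17,-5)=6188 g(17,-3)=17068 g(17,-1)=23630 g(17,1)=24174 g(17,3)=19431 g(17,5)=12375 g(17,7)=6188 g(17,9)=2380 g(17,11)=680 g(17,13)=136 g(17,15)=17 g(17,17)=1
t=18: g(18,-4)=23256 g(18,-2)=40698 g(18,0)=47804 g(18,2)=43605 g(18,4)=31806 g(18,6)=18563 g(18,8)=8568 g(18,10)=3060 g(18,12)=816 g(18,14)=153 g(18,16)=18 g(18,18)=1
t=19: g(19,-5)=23256 g(19,-3)=63954 g(19,-1)=88502 g(19,1)=91409 g(19,3)=75411 g(19,5)=50369 g(19,7)=27131 g(19,9)=11628 g(19,11)=3876 g(19,13)=969 g(19,15)=171 g(19,17)=19 g(19,19)=1
t=20: g(20,-4)=87210 g(20,-2)=152456 g(20,0)=179911 g(20,2)=166820 g(20,4)=125780 g(20,6)=77500 g(20,8)=38759 g(20,10)=15504 g(20,12)=4845 g(20,14)=1140 g(20,16)=190 g(20,18)=20 g(20,20)=1
t=21: g(21,-5)=87210 g(21,-3)=239666 g(21,-1)=332367 g(21,1)=346731 g(21,3)=292600 g(21,5)=203280 g(21,7)=116259 g(21,9)=54263 g(21,11)=20349 g(21,13)=5985 g(21,15)=1330 g(21,17)=210 g(21,19)=21 g(21,21)=1
t=22: g(22,-4)=326876 g(22,-2)=572033 g(22,0)=679098 g(22,2)=639331 g(22,4)=495880 g(22,6)=319539 g(22,8)=170522 g(22,10)=74612 g(22,12)=26334 g(22,14)=7315 g(22,16)=1540 g(22,18)=231 g(22,20)=22 g(22,22)=1
t=23: g(23,-5)=326876 g(23,-3)=898909 g(23,-1)=1251131 g(23,1)=1318429 g(23,3)=1135211 g(23,5)=815419 g(23,7)=490061 g(23,9)=245134 g(23,11)=100946 g(23,13)=33649 g(23,15)=8855 g(23,17)=1771 g(23,19)=253 g(23,21)=23 g(23,23)=1
t=24: g(24,-4)=1225785 g(24,-2)=2150040 g(24,0)=2569560 g(24,2)=2453640 g(24,4)=1950630 g(24,6)=1305480 g(24,8)=735195 g(24,10)=346080 g(24,12)=134595 g(24,14)=42504 g(24,16)=10626 g(24,18)=2024 g(24,20)=276 g(24,22)=24 g(24,24)=1
t=25: g(25,-5)=1225785 g(25,-3)=3375825 g(25,-1)=4719600 g(25,1)=5023200 g(25,3)=4404270 g(25,5)=3256110 g(25,7)=2040675 g(25,9)=1081275 g(25,11)=480675 g(25,13)=177099 g(25,15)=53130 g(25,17)=12650 g(25,19)=2300 g(25,21)=300 g(25,23)=25 g(25,25)=1
t=26: g(26,-4)=4601610 g(26,-2)=8095425 g(26,0)=9742800 g(26,2)=9427470 g(26,4)=7660380 g(26,6)=5296785 g(26,8)=3121950 g(26,10)=1561950 g(26,12)=657774 g(26,14)=230229 g(26,16)=65780 g(26,18)=14950 g(26,20)=2600 g(26,22)=325 g(26,24)=26 g(26,26)=1
t=27: g(27,-5)=4601610 g(27,-3)=12697035 g(27,-1)=17838225 g(27,1)=19170270 g(27,3)=17087850 g(27,5)=12957165 g(27,7)=8418735 g(27,9)=4683900 g(27,11)=2219724 g(27,13)=888003 g(27,15)=296009 g(27,17)=80730 g(27,19)=17550 g(27,21)=2925 g(27,23)=351 g(27,25)=27 g(27,27)=1
t=28: g(28,-4)=17298645 g(28,-2)=30535260 g(28,0)=37008495 g(28,2)=36258120 g(28,4)=30045015 g(28,6)=21375900 g(28,8)=13102635 g(28,10)=6903624 g(28,12)=3107727 g(28,14)=1184012 g(28,16)=376739 g(28,18)=98280 g(28,20)=20475 g(28,22)=3276 g(28,24)=378 g(28,26)=28 g(28,28)=1
t=29: g(29,-5)=17298645 g(29,-3)=47833905 g(29,-1)=67543755 g(29,1)=73266615 g(29,3)=66303135 g(29,5)=51420915 g(29,7)=34478535 g(29,9)=20006259 g(29,11)=10011351 g(29,13)=4291739 g(29,15)=1560751 g(29,17)=475019 g(29,19)=118755 g(29,21)=23751 g(29,23)=3654 g(29,25)=406 g(29,27)=29 g(29,29)=1
t=30: g(30,-4)=65132550 g(30,-2)=115377660 g(30,0)=140810370 g(30,2)=139569750 g(30,4)=117724050 g(30,6)=85899450 g(30,8)=54484794 g(30,10)=30017610 g(30,12)=14303090 g(30,14)=5852490 g(30,16)=2035770 g(30,18)=593774 g(30,20)=142506 g(30,22)=27405 g(30,24)=4060 g(30,26)=435 g(30,28)=30 g(30,30)=1
Paths never hitting -6: Σ_s g(30,s) = 771975795
Paths hitting -6: 2^30 - 771975795 = 301766029
P = 301766029/1073741824 = 301766029/1073741824

Answer: 301766029/1073741824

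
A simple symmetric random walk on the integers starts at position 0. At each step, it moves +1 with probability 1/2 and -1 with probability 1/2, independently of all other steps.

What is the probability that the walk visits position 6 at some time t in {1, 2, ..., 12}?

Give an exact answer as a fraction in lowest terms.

Answer: 189/2048

Derivation:
Count via complement. Let g(t,s) = #length-t paths at position s with S_1..S_t all ≠ 6.
g(t,s) = g(t-1,s-1) + g(t-1,s+1) for s ≠ 6; g(t,6) = 0.
t=0: g(0,0)=1
t=1: g(1,-1)=1 g(1,1)=1
t=2: g(2,-2)=1 g(2,0)=2 g(2,2)=1
t=3: g(3,-3)=1 g(3,-1)=3 g(3,1)=3 g(3,3)=1
t=4: g(4,-4)=1 g(4,-2)=4 g(4,0)=6 g(4,2)=4 g(4,4)=1
t=5: g(5,-5)=1 g(5,-3)=5 g(5,-1)=10 g(5,1)=10 g(5,3)=5 g(5,5)=1
t=6: g(6,-6)=1 g(6,-4)=6 g(6,-2)=15 g(6,0)=20 g(6,2)=15 g(6,4)=6
t=7: g(7,-7)=1 g(7,-5)=7 g(7,-3)=21 g(7,-1)=35 g(7,1)=35 g(7,3)=21 g(7,5)=6
t=8: g(8,-8)=1 g(8,-6)=8 g(8,-4)=28 g(8,-2)=56 g(8,0)=70 g(8,2)=56 g(8,4)=27
t=9: g(9,-9)=1 g(9,-7)=9 g(9,-5)=36 g(9,-3)=84 g(9,-1)=126 g(9,1)=126 g(9,3)=83 g(9,5)=27
t=10: g(10,-10)=1 g(10,-8)=10 g(10,-6)=45 g(10,-4)=120 g(10,-2)=210 g(10,0)=252 g(10,2)=209 g(10,4)=110
t=11: g(11,-11)=1 g(11,-9)=11 g(11,-7)=55 g(11,-5)=165 g(11,-3)=330 g(11,-1)=462 g(11,1)=461 g(11,3)=319 g(11,5)=110
t=12: g(12,-12)=1 g(12,-10)=12 g(12,-8)=66 g(12,-6)=220 g(12,-4)=495 g(12,-2)=792 g(12,0)=923 g(12,2)=780 g(12,4)=429
Paths never hitting 6: Σ_s g(12,s) = 3718
Paths hitting 6: 2^12 - 3718 = 378
P = 378/4096 = 189/2048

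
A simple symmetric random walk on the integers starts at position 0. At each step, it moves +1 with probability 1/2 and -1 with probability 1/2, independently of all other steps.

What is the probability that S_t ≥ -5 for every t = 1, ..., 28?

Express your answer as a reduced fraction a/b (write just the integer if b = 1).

Let f(t,s) = #length-t paths at position s with S_1..S_t all ≥ -5.
f(t,s) = f(t-1,s-1) + f(t-1,s+1) for s ≥ -5; f(t,s) = 0 for s < -5.
t=0: f(0,0)=1
t=1: f(1,-1)=1 f(1,1)=1
t=2: f(2,-2)=1 f(2,0)=2 f(2,2)=1
t=3: f(3,-3)=1 f(3,-1)=3 f(3,1)=3 f(3,3)=1
t=4: f(4,-4)=1 f(4,-2)=4 f(4,0)=6 f(4,2)=4 f(4,4)=1
t=5: f(5,-5)=1 f(5,-3)=5 f(5,-1)=10 f(5,1)=10 f(5,3)=5 f(5,5)=1
t=6: f(6,-4)=6 f(6,-2)=15 f(6,0)=20 f(6,2)=15 f(6,4)=6 f(6,6)=1
t=7: f(7,-5)=6 f(7,-3)=21 f(7,-1)=35 f(7,1)=35 f(7,3)=21 f(7,5)=7 f(7,7)=1
t=8: f(8,-4)=27 f(8,-2)=56 f(8,0)=70 f(8,2)=56 f(8,4)=28 f(8,6)=8 f(8,8)=1
t=9: f(9,-5)=27 f(9,-3)=83 f(9,-1)=126 f(9,1)=126 f(9,3)=84 f(9,5)=36 f(9,7)=9 f(9,9)=1
t=10: f(10,-4)=110 f(10,-2)=209 f(10,0)=252 f(10,2)=210 f(10,4)=120 f(10,6)=45 f(10,8)=10 f(10,10)=1
t=11: f(11,-5)=110 f(11,-3)=319 f(11,-1)=461 f(11,1)=462 f(11,3)=330 f(11,5)=165 f(11,7)=55 f(11,9)=11 f(11,11)=1
t=12: f(12,-4)=429 f(12,-2)=780 f(12,0)=923 f(12,2)=792 f(12,4)=495 f(12,6)=220 f(12,8)=66 f(12,10)=12 f(12,12)=1
t=13: f(13,-5)=429 f(13,-3)=1209 f(13,-1)=1703 f(13,1)=1715 f(13,3)=1287 f(13,5)=715 f(13,7)=286 f(13,9)=78 f(13,11)=13 f(13,13)=1
t=14: f(14,-4)=1638 f(14,-2)=2912 f(14,0)=3418 f(14,2)=3002 f(14,4)=2002 f(14,6)=1001 f(14,8)=364 f(14,10)=91 f(14,12)=14 f(14,14)=1
t=15: f(15,-5)=1638 f(15,-3)=4550 f(15,-1)=6330 f(15,1)=6420 f(15,3)=5004 f(15,5)=3003 f(15,7)=1365 f(15,9)=455 f(15,11)=105 f(15,13)=15 f(15,15)=1
t=16: f(16,-4)=6188 f(16,-2)=10880 f(16,0)=12750 f(16,2)=11424 f(16,4)=8007 f(16,6)=4368 f(16,8)=1820 f(16,10)=560 f(16,12)=120 f(16,14)=16 f(16,16)=1
t=17: f(17,-5)=6188 f(17,-3)=17068 f(17,-1)=23630 f(17,1)=24174 f(17,3)=19431 f(17,5)=12375 f(17,7)=6188 f(17,9)=2380 f(17,11)=680 f(17,13)=136 f(17,15)=17 f(17,17)=1
t=18: f(18,-4)=23256 f(18,-2)=40698 f(18,0)=47804 f(18,2)=43605 f(18,4)=31806 f(18,6)=18563 f(18,8)=8568 f(18,10)=3060 f(18,12)=816 f(18,14)=153 f(18,16)=18 f(18,18)=1
t=19: f(19,-5)=23256 f(19,-3)=63954 f(19,-1)=88502 f(19,1)=91409 f(19,3)=75411 f(19,5)=50369 f(19,7)=27131 f(19,9)=11628 f(19,11)=3876 f(19,13)=969 f(19,15)=171 f(19,17)=19 f(19,19)=1
t=20: f(20,-4)=87210 f(20,-2)=152456 f(20,0)=179911 f(20,2)=166820 f(20,4)=125780 f(20,6)=77500 f(20,8)=38759 f(20,10)=15504 f(20,12)=4845 f(20,14)=1140 f(20,16)=190 f(20,18)=20 f(20,20)=1
t=21: f(21,-5)=87210 f(21,-3)=239666 f(21,-1)=332367 f(21,1)=346731 f(21,3)=292600 f(21,5)=203280 f(21,7)=116259 f(21,9)=54263 f(21,11)=20349 f(21,13)=5985 f(21,15)=1330 f(21,17)=210 f(21,19)=21 f(21,21)=1
t=22: f(22,-4)=326876 f(22,-2)=572033 f(22,0)=679098 f(22,2)=639331 f(22,4)=495880 f(22,6)=319539 f(22,8)=170522 f(22,10)=74612 f(22,12)=26334 f(22,14)=7315 f(22,16)=1540 f(22,18)=231 f(22,20)=22 f(22,22)=1
t=23: f(23,-5)=326876 f(23,-3)=898909 f(23,-1)=1251131 f(23,1)=1318429 f(23,3)=1135211 f(23,5)=815419 f(23,7)=490061 f(23,9)=245134 f(23,11)=100946 f(23,13)=33649 f(23,15)=8855 f(23,17)=1771 f(23,19)=253 f(23,21)=23 f(23,23)=1
t=24: f(24,-4)=1225785 f(24,-2)=2150040 f(24,0)=2569560 f(24,2)=2453640 f(24,4)=1950630 f(24,6)=1305480 f(24,8)=735195 f(24,10)=346080 f(24,12)=134595 f(24,14)=42504 f(24,16)=10626 f(24,18)=2024 f(24,20)=276 f(24,22)=24 f(24,24)=1
t=25: f(25,-5)=1225785 f(25,-3)=3375825 f(25,-1)=4719600 f(25,1)=5023200 f(25,3)=4404270 f(25,5)=3256110 f(25,7)=2040675 f(25,9)=1081275 f(25,11)=480675 f(25,13)=177099 f(25,15)=53130 f(25,17)=12650 f(25,19)=2300 f(25,21)=300 f(25,23)=25 f(25,25)=1
t=26: f(26,-4)=4601610 f(26,-2)=8095425 f(26,0)=9742800 f(26,2)=9427470 f(26,4)=7660380 f(26,6)=5296785 f(26,8)=3121950 f(26,10)=1561950 f(26,12)=657774 f(26,14)=230229 f(26,16)=65780 f(26,18)=14950 f(26,20)=2600 f(26,22)=325 f(26,24)=26 f(26,26)=1
t=27: f(27,-5)=4601610 f(27,-3)=12697035 f(27,-1)=17838225 f(27,1)=19170270 f(27,3)=17087850 f(27,5)=12957165 f(27,7)=8418735 f(27,9)=4683900 f(27,11)=2219724 f(27,13)=888003 f(27,15)=296009 f(27,17)=80730 f(27,19)=17550 f(27,21)=2925 f(27,23)=351 f(27,25)=27 f(27,27)=1
t=28: f(28,-4)=17298645 f(28,-2)=30535260 f(28,0)=37008495 f(28,2)=36258120 f(28,4)=30045015 f(28,6)=21375900 f(28,8)=13102635 f(28,10)=6903624 f(28,12)=3107727 f(28,14)=1184012 f(28,16)=376739 f(28,18)=98280 f(28,20)=20475 f(28,22)=3276 f(28,24)=378 f(28,26)=28 f(28,28)=1
Σ_s f(28,s) = 197318610
P = 197318610/268435456 = 98659305/134217728

Answer: 98659305/134217728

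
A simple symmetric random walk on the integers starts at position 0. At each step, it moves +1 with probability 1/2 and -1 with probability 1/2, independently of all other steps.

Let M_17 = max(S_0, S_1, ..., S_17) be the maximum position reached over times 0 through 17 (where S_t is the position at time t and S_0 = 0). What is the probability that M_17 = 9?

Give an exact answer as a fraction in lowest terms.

Let M_17 = max(S_0,...,S_17). Use the reflection principle: for j ≥ 1, #{paths with M_17 ≥ j} = #{S_17 ≥ j} + #{S_17 ≥ j+1}.
By reflection, #{M_17 ≥ 9} = #{S_17 ≥ 9} + #{S_17 ≥ 10} = 3214 + 834 = 4048.
#{M_17 ≥ 10} = #{S_17 ≥ 10} + #{S_17 ≥ 11} = 834 + 834 = 1668.
#{M_17 = 9} = 4048 - 1668 = 2380.
P(M_17 = 9) = 2380/131072 = 595/32768

Answer: 595/32768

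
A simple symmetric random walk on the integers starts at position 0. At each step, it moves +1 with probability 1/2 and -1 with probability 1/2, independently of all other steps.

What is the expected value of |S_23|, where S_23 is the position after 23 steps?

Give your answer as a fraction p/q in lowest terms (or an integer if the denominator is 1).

S_23 takes values m ≡ 1 (mod 2) with |m| ≤ 23; P(S_23=m) = C(23,(23+m)/2)/2^23.
Total paths: 2^23 = 8388608
Distribution: P(S=-23)=1/8388608, P(S=-21)=23/8388608, P(S=-19)=253/8388608, P(S=-17)=1771/8388608, P(S=-15)=8855/8388608, P(S=-13)=33649/8388608, P(S=-11)=100947/8388608, P(S=-9)=245157/8388608, P(S=-7)=490314/8388608, P(S=-5)=817190/8388608, P(S=-3)=1144066/8388608, P(S=-1)=1352078/8388608, P(S=1)=1352078/8388608, P(S=3)=1144066/8388608, P(S=5)=817190/8388608, P(S=7)=490314/8388608, P(S=9)=245157/8388608, P(S=11)=100947/8388608, P(S=13)=33649/8388608, P(S=15)=8855/8388608, P(S=17)=1771/8388608, P(S=19)=253/8388608, P(S=21)=23/8388608, P(S=23)=1/8388608
E[|S_23|] = Σ_m |m|·P(S_23=m) = 32449872/8388608 = 2028117/524288

Answer: 2028117/524288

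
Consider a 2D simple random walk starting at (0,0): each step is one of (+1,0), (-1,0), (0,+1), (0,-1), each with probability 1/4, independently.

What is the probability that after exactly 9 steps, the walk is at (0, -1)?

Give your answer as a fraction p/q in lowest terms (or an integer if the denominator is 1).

Answer: 3969/65536

Derivation:
Let h be the number of horizontal steps (so 9-h are vertical). To end at (0,-1) need (h+0)/2 right-steps and ((9-h)-1)/2 up-steps.
Sum over h with 0 ≤ h ≤ 8, h ≡ 0 (mod 2), 9-h ≡ 1 (mod 2):
h=0: C(9,0)·C(0,0)·C(9,4) = 1·1·126 = 126
h=2: C(9,2)·C(2,1)·C(7,3) = 36·2·35 = 2520
h=4: C(9,4)·C(4,2)·C(5,2) = 126·6·10 = 7560
h=6: C(9,6)·C(6,3)·C(3,1) = 84·20·3 = 5040
h=8: C(9,8)·C(8,4)·C(1,0) = 9·70·1 = 630
Total favorable: 15876
Total paths: 4^9 = 262144
P = 15876/262144 = 3969/65536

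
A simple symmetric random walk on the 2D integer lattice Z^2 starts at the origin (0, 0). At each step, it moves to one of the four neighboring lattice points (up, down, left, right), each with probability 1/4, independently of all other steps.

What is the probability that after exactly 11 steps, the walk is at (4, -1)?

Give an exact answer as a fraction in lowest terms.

Answer: 27225/2097152

Derivation:
Let h be the number of horizontal steps (so 11-h are vertical). To end at (4,-1) need (h+4)/2 right-steps and ((11-h)-1)/2 up-steps.
Sum over h with 4 ≤ h ≤ 10, h ≡ 0 (mod 2), 11-h ≡ 1 (mod 2):
h=4: C(11,4)·C(4,4)·C(7,3) = 330·1·35 = 11550
h=6: C(11,6)·C(6,5)·C(5,2) = 462·6·10 = 27720
h=8: C(11,8)·C(8,6)·C(3,1) = 165·28·3 = 13860
h=10: C(11,10)·C(10,7)·C(1,0) = 11·120·1 = 1320
Total favorable: 54450
Total paths: 4^11 = 4194304
P = 54450/4194304 = 27225/2097152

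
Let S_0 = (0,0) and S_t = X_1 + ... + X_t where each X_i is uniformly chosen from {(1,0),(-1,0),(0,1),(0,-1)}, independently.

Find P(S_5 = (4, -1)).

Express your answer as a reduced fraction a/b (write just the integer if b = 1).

Answer: 5/1024

Derivation:
Let h be the number of horizontal steps (so 5-h are vertical). To end at (4,-1) need (h+4)/2 right-steps and ((5-h)-1)/2 up-steps.
Sum over h with 4 ≤ h ≤ 4, h ≡ 0 (mod 2), 5-h ≡ 1 (mod 2):
h=4: C(5,4)·C(4,4)·C(1,0) = 5·1·1 = 5
Total favorable: 5
Total paths: 4^5 = 1024
P = 5/1024 = 5/1024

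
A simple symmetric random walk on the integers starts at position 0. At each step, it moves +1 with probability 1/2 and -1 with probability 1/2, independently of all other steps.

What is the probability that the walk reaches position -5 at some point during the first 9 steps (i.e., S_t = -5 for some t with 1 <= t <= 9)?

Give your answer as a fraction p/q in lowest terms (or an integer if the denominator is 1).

Answer: 7/64

Derivation:
Count via complement. Let g(t,s) = #length-t paths at position s with S_1..S_t all ≠ -5.
g(t,s) = g(t-1,s-1) + g(t-1,s+1) for s ≠ -5; g(t,-5) = 0.
t=0: g(0,0)=1
t=1: g(1,-1)=1 g(1,1)=1
t=2: g(2,-2)=1 g(2,0)=2 g(2,2)=1
t=3: g(3,-3)=1 g(3,-1)=3 g(3,1)=3 g(3,3)=1
t=4: g(4,-4)=1 g(4,-2)=4 g(4,0)=6 g(4,2)=4 g(4,4)=1
t=5: g(5,-3)=5 g(5,-1)=10 g(5,1)=10 g(5,3)=5 g(5,5)=1
t=6: g(6,-4)=5 g(6,-2)=15 g(6,0)=20 g(6,2)=15 g(6,4)=6 g(6,6)=1
t=7: g(7,-3)=20 g(7,-1)=35 g(7,1)=35 g(7,3)=21 g(7,5)=7 g(7,7)=1
t=8: g(8,-4)=20 g(8,-2)=55 g(8,0)=70 g(8,2)=56 g(8,4)=28 g(8,6)=8 g(8,8)=1
t=9: g(9,-3)=75 g(9,-1)=125 g(9,1)=126 g(9,3)=84 g(9,5)=36 g(9,7)=9 g(9,9)=1
Paths never hitting -5: Σ_s g(9,s) = 456
Paths hitting -5: 2^9 - 456 = 56
P = 56/512 = 7/64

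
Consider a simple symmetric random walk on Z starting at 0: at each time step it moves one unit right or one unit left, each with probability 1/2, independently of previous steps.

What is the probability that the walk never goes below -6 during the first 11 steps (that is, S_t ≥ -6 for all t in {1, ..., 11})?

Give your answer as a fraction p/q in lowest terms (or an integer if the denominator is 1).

Answer: 1969/2048

Derivation:
Let f(t,s) = #length-t paths at position s with S_1..S_t all ≥ -6.
f(t,s) = f(t-1,s-1) + f(t-1,s+1) for s ≥ -6; f(t,s) = 0 for s < -6.
t=0: f(0,0)=1
t=1: f(1,-1)=1 f(1,1)=1
t=2: f(2,-2)=1 f(2,0)=2 f(2,2)=1
t=3: f(3,-3)=1 f(3,-1)=3 f(3,1)=3 f(3,3)=1
t=4: f(4,-4)=1 f(4,-2)=4 f(4,0)=6 f(4,2)=4 f(4,4)=1
t=5: f(5,-5)=1 f(5,-3)=5 f(5,-1)=10 f(5,1)=10 f(5,3)=5 f(5,5)=1
t=6: f(6,-6)=1 f(6,-4)=6 f(6,-2)=15 f(6,0)=20 f(6,2)=15 f(6,4)=6 f(6,6)=1
t=7: f(7,-5)=7 f(7,-3)=21 f(7,-1)=35 f(7,1)=35 f(7,3)=21 f(7,5)=7 f(7,7)=1
t=8: f(8,-6)=7 f(8,-4)=28 f(8,-2)=56 f(8,0)=70 f(8,2)=56 f(8,4)=28 f(8,6)=8 f(8,8)=1
t=9: f(9,-5)=35 f(9,-3)=84 f(9,-1)=126 f(9,1)=126 f(9,3)=84 f(9,5)=36 f(9,7)=9 f(9,9)=1
t=10: f(10,-6)=35 f(10,-4)=119 f(10,-2)=210 f(10,0)=252 f(10,2)=210 f(10,4)=120 f(10,6)=45 f(10,8)=10 f(10,10)=1
t=11: f(11,-5)=154 f(11,-3)=329 f(11,-1)=462 f(11,1)=462 f(11,3)=330 f(11,5)=165 f(11,7)=55 f(11,9)=11 f(11,11)=1
Σ_s f(11,s) = 1969
P = 1969/2048 = 1969/2048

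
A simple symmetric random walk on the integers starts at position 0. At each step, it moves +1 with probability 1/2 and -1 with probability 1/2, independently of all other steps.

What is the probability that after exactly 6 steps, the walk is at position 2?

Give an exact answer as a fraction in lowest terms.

To reach position 2 after 6 steps: need 4 steps of +1 and 2 of -1.
Favorable paths: C(6,4) = 15
Total paths: 2^6 = 64
P = 15/64 = 15/64

Answer: 15/64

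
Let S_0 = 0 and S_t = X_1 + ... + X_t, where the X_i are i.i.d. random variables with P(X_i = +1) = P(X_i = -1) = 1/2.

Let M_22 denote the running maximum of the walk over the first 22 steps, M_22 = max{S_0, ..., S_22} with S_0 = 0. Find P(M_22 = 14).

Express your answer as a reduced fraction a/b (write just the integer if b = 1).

Let M_22 = max(S_0,...,S_22). Use the reflection principle: for j ≥ 1, #{paths with M_22 ≥ j} = #{S_22 ≥ j} + #{S_22 ≥ j+1}.
By reflection, #{M_22 ≥ 14} = #{S_22 ≥ 14} + #{S_22 ≥ 15} = 9109 + 1794 = 10903.
#{M_22 ≥ 15} = #{S_22 ≥ 15} + #{S_22 ≥ 16} = 1794 + 1794 = 3588.
#{M_22 = 14} = 10903 - 3588 = 7315.
P(M_22 = 14) = 7315/4194304 = 7315/4194304

Answer: 7315/4194304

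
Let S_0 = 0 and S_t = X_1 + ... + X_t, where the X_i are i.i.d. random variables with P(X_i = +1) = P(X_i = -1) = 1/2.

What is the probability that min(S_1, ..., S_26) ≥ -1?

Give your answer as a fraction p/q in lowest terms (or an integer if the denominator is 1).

Answer: 5014575/16777216

Derivation:
Let f(t,s) = #length-t paths at position s with S_1..S_t all ≥ -1.
f(t,s) = f(t-1,s-1) + f(t-1,s+1) for s ≥ -1; f(t,s) = 0 for s < -1.
t=0: f(0,0)=1
t=1: f(1,-1)=1 f(1,1)=1
t=2: f(2,0)=2 f(2,2)=1
t=3: f(3,-1)=2 f(3,1)=3 f(3,3)=1
t=4: f(4,0)=5 f(4,2)=4 f(4,4)=1
t=5: f(5,-1)=5 f(5,1)=9 f(5,3)=5 f(5,5)=1
t=6: f(6,0)=14 f(6,2)=14 f(6,4)=6 f(6,6)=1
t=7: f(7,-1)=14 f(7,1)=28 f(7,3)=20 f(7,5)=7 f(7,7)=1
t=8: f(8,0)=42 f(8,2)=48 f(8,4)=27 f(8,6)=8 f(8,8)=1
t=9: f(9,-1)=42 f(9,1)=90 f(9,3)=75 f(9,5)=35 f(9,7)=9 f(9,9)=1
t=10: f(10,0)=132 f(10,2)=165 f(10,4)=110 f(10,6)=44 f(10,8)=10 f(10,10)=1
t=11: f(11,-1)=132 f(11,1)=297 f(11,3)=275 f(11,5)=154 f(11,7)=54 f(11,9)=11 f(11,11)=1
t=12: f(12,0)=429 f(12,2)=572 f(12,4)=429 f(12,6)=208 f(12,8)=65 f(12,10)=12 f(12,12)=1
t=13: f(13,-1)=429 f(13,1)=1001 f(13,3)=1001 f(13,5)=637 f(13,7)=273 f(13,9)=77 f(13,11)=13 f(13,13)=1
t=14: f(14,0)=1430 f(14,2)=2002 f(14,4)=1638 f(14,6)=910 f(14,8)=350 f(14,10)=90 f(14,12)=14 f(14,14)=1
t=15: f(15,-1)=1430 f(15,1)=3432 f(15,3)=3640 f(15,5)=2548 f(15,7)=1260 f(15,9)=440 f(15,11)=104 f(15,13)=15 f(15,15)=1
t=16: f(16,0)=4862 f(16,2)=7072 f(16,4)=6188 f(16,6)=3808 f(16,8)=1700 f(16,10)=544 f(16,12)=119 f(16,14)=16 f(16,16)=1
t=17: f(17,-1)=4862 f(17,1)=11934 f(17,3)=13260 f(17,5)=9996 f(17,7)=5508 f(17,9)=2244 f(17,11)=663 f(17,13)=135 f(17,15)=17 f(17,17)=1
t=18: f(18,0)=16796 f(18,2)=25194 f(18,4)=23256 f(18,6)=15504 f(18,8)=7752 f(18,10)=2907 f(18,12)=798 f(18,14)=152 f(18,16)=18 f(18,18)=1
t=19: f(19,-1)=16796 f(19,1)=41990 f(19,3)=48450 f(19,5)=38760 f(19,7)=23256 f(19,9)=10659 f(19,11)=3705 f(19,13)=950 f(19,15)=170 f(19,17)=19 f(19,19)=1
t=20: f(20,0)=58786 f(20,2)=90440 f(20,4)=87210 f(20,6)=62016 f(20,8)=33915 f(20,10)=14364 f(20,12)=4655 f(20,14)=1120 f(20,16)=189 f(20,18)=20 f(20,20)=1
t=21: f(21,-1)=58786 f(21,1)=149226 f(21,3)=177650 f(21,5)=149226 f(21,7)=95931 f(21,9)=48279 f(21,11)=19019 f(21,13)=5775 f(21,15)=1309 f(21,17)=209 f(21,19)=21 f(21,21)=1
t=22: f(22,0)=208012 f(22,2)=326876 f(22,4)=326876 f(22,6)=245157 f(22,8)=144210 f(22,10)=67298 f(22,12)=24794 f(22,14)=7084 f(22,16)=1518 f(22,18)=230 f(22,20)=22 f(22,22)=1
t=23: f(23,-1)=208012 f(23,1)=534888 f(23,3)=653752 f(23,5)=572033 f(23,7)=389367 f(23,9)=211508 f(23,11)=92092 f(23,13)=31878 f(23,15)=8602 f(23,17)=1748 f(23,19)=252 f(23,21)=23 f(23,23)=1
t=24: f(24,0)=742900 f(24,2)=1188640 f(24,4)=1225785 f(24,6)=961400 f(24,8)=600875 f(24,10)=303600 f(24,12)=123970 f(24,14)=40480 f(24,16)=10350 f(24,18)=2000 f(24,20)=275 f(24,22)=24 f(24,24)=1
t=25: f(25,-1)=742900 f(25,1)=1931540 f(25,3)=2414425 f(25,5)=2187185 f(25,7)=1562275 f(25,9)=904475 f(25,11)=427570 f(25,13)=164450 f(25,15)=50830 f(25,17)=12350 f(25,19)=2275 f(25,21)=299 f(25,23)=25 f(25,25)=1
t=26: f(26,0)=2674440 f(26,2)=4345965 f(26,4)=4601610 f(26,6)=3749460 f(26,8)=2466750 f(26,10)=1332045 f(26,12)=592020 f(26,14)=215280 f(26,16)=63180 f(26,18)=14625 f(26,20)=2574 f(26,22)=324 f(26,24)=26 f(26,26)=1
Σ_s f(26,s) = 20058300
P = 20058300/67108864 = 5014575/16777216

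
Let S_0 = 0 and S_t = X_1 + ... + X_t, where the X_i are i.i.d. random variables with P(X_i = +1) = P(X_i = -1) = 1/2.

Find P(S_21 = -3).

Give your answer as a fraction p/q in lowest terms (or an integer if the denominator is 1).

To reach position -3 after 21 steps: need 9 steps of +1 and 12 of -1.
Favorable paths: C(21,9) = 293930
Total paths: 2^21 = 2097152
P = 293930/2097152 = 146965/1048576

Answer: 146965/1048576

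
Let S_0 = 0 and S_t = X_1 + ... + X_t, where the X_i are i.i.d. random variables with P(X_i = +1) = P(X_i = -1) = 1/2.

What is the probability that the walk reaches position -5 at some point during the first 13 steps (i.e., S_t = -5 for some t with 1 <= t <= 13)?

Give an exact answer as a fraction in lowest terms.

Count via complement. Let g(t,s) = #length-t paths at position s with S_1..S_t all ≠ -5.
g(t,s) = g(t-1,s-1) + g(t-1,s+1) for s ≠ -5; g(t,-5) = 0.
t=0: g(0,0)=1
t=1: g(1,-1)=1 g(1,1)=1
t=2: g(2,-2)=1 g(2,0)=2 g(2,2)=1
t=3: g(3,-3)=1 g(3,-1)=3 g(3,1)=3 g(3,3)=1
t=4: g(4,-4)=1 g(4,-2)=4 g(4,0)=6 g(4,2)=4 g(4,4)=1
t=5: g(5,-3)=5 g(5,-1)=10 g(5,1)=10 g(5,3)=5 g(5,5)=1
t=6: g(6,-4)=5 g(6,-2)=15 g(6,0)=20 g(6,2)=15 g(6,4)=6 g(6,6)=1
t=7: g(7,-3)=20 g(7,-1)=35 g(7,1)=35 g(7,3)=21 g(7,5)=7 g(7,7)=1
t=8: g(8,-4)=20 g(8,-2)=55 g(8,0)=70 g(8,2)=56 g(8,4)=28 g(8,6)=8 g(8,8)=1
t=9: g(9,-3)=75 g(9,-1)=125 g(9,1)=126 g(9,3)=84 g(9,5)=36 g(9,7)=9 g(9,9)=1
t=10: g(10,-4)=75 g(10,-2)=200 g(10,0)=251 g(10,2)=210 g(10,4)=120 g(10,6)=45 g(10,8)=10 g(10,10)=1
t=11: g(11,-3)=275 g(11,-1)=451 g(11,1)=461 g(11,3)=330 g(11,5)=165 g(11,7)=55 g(11,9)=11 g(11,11)=1
t=12: g(12,-4)=275 g(12,-2)=726 g(12,0)=912 g(12,2)=791 g(12,4)=495 g(12,6)=220 g(12,8)=66 g(12,10)=12 g(12,12)=1
t=13: g(13,-3)=1001 g(13,-1)=1638 g(13,1)=1703 g(13,3)=1286 g(13,5)=715 g(13,7)=286 g(13,9)=78 g(13,11)=13 g(13,13)=1
Paths never hitting -5: Σ_s g(13,s) = 6721
Paths hitting -5: 2^13 - 6721 = 1471
P = 1471/8192 = 1471/8192

Answer: 1471/8192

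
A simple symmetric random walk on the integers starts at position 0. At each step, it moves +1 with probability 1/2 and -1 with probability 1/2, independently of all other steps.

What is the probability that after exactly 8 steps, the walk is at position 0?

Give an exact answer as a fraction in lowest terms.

To return to 0 after 8 steps: need exactly 4 steps of +1 and 4 of -1.
Favorable paths: C(8,4) = 70
Total paths: 2^8 = 256
P = 70/256 = 35/128

Answer: 35/128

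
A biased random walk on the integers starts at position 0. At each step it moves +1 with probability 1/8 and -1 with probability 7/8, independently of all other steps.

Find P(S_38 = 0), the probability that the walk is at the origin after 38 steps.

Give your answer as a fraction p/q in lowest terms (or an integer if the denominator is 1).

Answer: 50362119669445455096265425/2596148429267413814265248164610048

Derivation:
To be at 0 after 38 steps: need exactly 19 steps of +1 and 19 of -1.
Number of such sequences: C(38,19) = 35345263800
Each has probability (1/8)^19 · (7/8)^19 = 11398895185373143/20769187434139310514121985316880384
P = 35345263800 · 11398895185373143/20769187434139310514121985316880384 = 50362119669445455096265425/2596148429267413814265248164610048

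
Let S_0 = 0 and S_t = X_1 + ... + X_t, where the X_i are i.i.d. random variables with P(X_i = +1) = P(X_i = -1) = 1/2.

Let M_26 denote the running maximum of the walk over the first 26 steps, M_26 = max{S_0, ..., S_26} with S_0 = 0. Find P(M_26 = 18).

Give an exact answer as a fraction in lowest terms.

Let M_26 = max(S_0,...,S_26). Use the reflection principle: for j ≥ 1, #{paths with M_26 ≥ j} = #{S_26 ≥ j} + #{S_26 ≥ j+1}.
By reflection, #{M_26 ≥ 18} = #{S_26 ≥ 18} + #{S_26 ≥ 19} = 17902 + 2952 = 20854.
#{M_26 ≥ 19} = #{S_26 ≥ 19} + #{S_26 ≥ 20} = 2952 + 2952 = 5904.
#{M_26 = 18} = 20854 - 5904 = 14950.
P(M_26 = 18) = 14950/67108864 = 7475/33554432

Answer: 7475/33554432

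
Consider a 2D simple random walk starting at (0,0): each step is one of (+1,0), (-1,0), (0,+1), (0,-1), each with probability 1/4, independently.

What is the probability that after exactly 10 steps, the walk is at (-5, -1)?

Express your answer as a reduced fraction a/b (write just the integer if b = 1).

Answer: 675/131072

Derivation:
Let h be the number of horizontal steps (so 10-h are vertical). To end at (-5,-1) need (h-5)/2 right-steps and ((10-h)-1)/2 up-steps.
Sum over h with 5 ≤ h ≤ 9, h ≡ 1 (mod 2), 10-h ≡ 1 (mod 2):
h=5: C(10,5)·C(5,0)·C(5,2) = 252·1·10 = 2520
h=7: C(10,7)·C(7,1)·C(3,1) = 120·7·3 = 2520
h=9: C(10,9)·C(9,2)·C(1,0) = 10·36·1 = 360
Total favorable: 5400
Total paths: 4^10 = 1048576
P = 5400/1048576 = 675/131072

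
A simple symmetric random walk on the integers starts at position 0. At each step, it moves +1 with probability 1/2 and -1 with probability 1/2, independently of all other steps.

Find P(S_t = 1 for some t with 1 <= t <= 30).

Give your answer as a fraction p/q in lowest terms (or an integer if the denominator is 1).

Answer: 57414019/67108864

Derivation:
Count via complement. Let g(t,s) = #length-t paths at position s with S_1..S_t all ≠ 1.
g(t,s) = g(t-1,s-1) + g(t-1,s+1) for s ≠ 1; g(t,1) = 0.
t=0: g(0,0)=1
t=1: g(1,-1)=1
t=2: g(2,-2)=1 g(2,0)=1
t=3: g(3,-3)=1 g(3,-1)=2
t=4: g(4,-4)=1 g(4,-2)=3 g(4,0)=2
t=5: g(5,-5)=1 g(5,-3)=4 g(5,-1)=5
t=6: g(6,-6)=1 g(6,-4)=5 g(6,-2)=9 g(6,0)=5
t=7: g(7,-7)=1 g(7,-5)=6 g(7,-3)=14 g(7,-1)=14
t=8: g(8,-8)=1 g(8,-6)=7 g(8,-4)=20 g(8,-2)=28 g(8,0)=14
t=9: g(9,-9)=1 g(9,-7)=8 g(9,-5)=27 g(9,-3)=48 g(9,-1)=42
t=10: g(10,-10)=1 g(10,-8)=9 g(10,-6)=35 g(10,-4)=75 g(10,-2)=90 g(10,0)=42
t=11: g(11,-11)=1 g(11,-9)=10 g(11,-7)=44 g(11,-5)=110 g(11,-3)=165 g(11,-1)=132
t=12: g(12,-12)=1 g(12,-10)=11 g(12,-8)=54 g(12,-6)=154 g(12,-4)=275 g(12,-2)=297 g(12,0)=132
t=13: g(13,-13)=1 g(13,-11)=12 g(13,-9)=65 g(13,-7)=208 g(13,-5)=429 g(13,-3)=572 g(13,-1)=429
t=14: g(14,-14)=1 g(14,-12)=13 g(14,-10)=77 g(14,-8)=273 g(14,-6)=637 g(14,-4)=1001 g(14,-2)=1001 g(14,0)=429
t=15: g(15,-15)=1 g(15,-13)=14 g(15,-11)=90 g(15,-9)=350 g(15,-7)=910 g(15,-5)=1638 g(15,-3)=2002 g(15,-1)=1430
t=16: g(16,-16)=1 g(16,-14)=15 g(16,-12)=104 g(16,-10)=440 g(16,-8)=1260 g(16,-6)=2548 g(16,-4)=3640 g(16,-2)=3432 g(16,0)=1430
t=17: g(17,-17)=1 g(17,-15)=16 g(17,-13)=119 g(17,-11)=544 g(17,-9)=1700 g(17,-7)=3808 g(17,-5)=6188 g(17,-3)=7072 g(17,-1)=4862
t=18: g(18,-18)=1 g(18,-16)=17 g(18,-14)=135 g(18,-12)=663 g(18,-10)=2244 g(18,-8)=5508 g(18,-6)=9996 g(18,-4)=13260 g(18,-2)=11934 g(18,0)=4862
t=19: g(19,-19)=1 g(19,-17)=18 g(19,-15)=152 g(19,-13)=798 g(19,-11)=2907 g(19,-9)=7752 g(19,-7)=15504 g(19,-5)=23256 g(19,-3)=25194 g(19,-1)=16796
t=20: g(20,-20)=1 g(20,-18)=19 g(20,-16)=170 g(20,-14)=950 g(20,-12)=3705 g(20,-10)=10659 g(20,-8)=23256 g(20,-6)=38760 g(20,-4)=48450 g(20,-2)=41990 g(20,0)=16796
t=21: g(21,-21)=1 g(21,-19)=20 g(21,-17)=189 g(21,-15)=1120 g(21,-13)=4655 g(21,-11)=14364 g(21,-9)=33915 g(21,-7)=62016 g(21,-5)=87210 g(21,-3)=90440 g(21,-1)=58786
t=22: g(22,-22)=1 g(22,-20)=21 g(22,-18)=209 g(22,-16)=1309 g(22,-14)=5775 g(22,-12)=19019 g(22,-10)=48279 g(22,-8)=95931 g(22,-6)=149226 g(22,-4)=177650 g(22,-2)=149226 g(22,0)=58786
t=23: g(23,-23)=1 g(23,-21)=22 g(23,-19)=230 g(23,-17)=1518 g(23,-15)=7084 g(23,-13)=24794 g(23,-11)=67298 g(23,-9)=144210 g(23,-7)=245157 g(23,-5)=326876 g(23,-3)=326876 g(23,-1)=208012
t=24: g(24,-24)=1 g(24,-22)=23 g(24,-20)=252 g(24,-18)=1748 g(24,-16)=8602 g(24,-14)=31878 g(24,-12)=92092 g(24,-10)=211508 g(24,-8)=389367 g(24,-6)=572033 g(24,-4)=653752 g(24,-2)=534888 g(24,0)=208012
t=25: g(25,-25)=1 g(25,-23)=24 g(25,-21)=275 g(25,-19)=2000 g(25,-17)=10350 g(25,-15)=40480 g(25,-13)=123970 g(25,-11)=303600 g(25,-9)=600875 g(25,-7)=961400 g(25,-5)=1225785 g(25,-3)=1188640 g(25,-1)=742900
t=26: g(26,-26)=1 g(26,-24)=25 g(26,-22)=299 g(26,-20)=2275 g(26,-18)=12350 g(26,-16)=50830 g(26,-14)=164450 g(26,-12)=427570 g(26,-10)=904475 g(26,-8)=1562275 g(26,-6)=2187185 g(26,-4)=2414425 g(26,-2)=1931540 g(26,0)=742900
t=27: g(27,-27)=1 g(27,-25)=26 g(27,-23)=324 g(27,-21)=2574 g(27,-19)=14625 g(27,-17)=63180 g(27,-15)=215280 g(27,-13)=592020 g(27,-11)=1332045 g(27,-9)=2466750 g(27,-7)=3749460 g(27,-5)=4601610 g(27,-3)=4345965 g(27,-1)=2674440
t=28: g(28,-28)=1 g(28,-26)=27 g(28,-24)=350 g(28,-22)=2898 g(28,-20)=17199 g(28,-18)=77805 g(28,-16)=278460 g(28,-14)=807300 g(28,-12)=1924065 g(28,-10)=3798795 g(28,-8)=6216210 g(28,-6)=8351070 g(28,-4)=8947575 g(28,-2)=7020405 g(28,0)=2674440
t=29: g(29,-29)=1 g(29,-27)=28 g(29,-25)=377 g(29,-23)=3248 g(29,-21)=20097 g(29,-19)=95004 g(29,-17)=356265 g(29,-15)=1085760 g(29,-13)=2731365 g(29,-11)=5722860 g(29,-9)=10015005 g(29,-7)=14567280 g(29,-5)=17298645 g(29,-3)=15967980 g(29,-1)=9694845
t=30: g(30,-30)=1 g(30,-28)=29 g(30,-26)=405 g(30,-24)=3625 g(30,-22)=23345 g(30,-20)=115101 g(30,-18)=451269 g(30,-16)=1442025 g(30,-14)=3817125 g(30,-12)=8454225 g(30,-10)=15737865 g(30,-8)=24582285 g(30,-6)=31865925 g(30,-4)=33266625 g(30,-2)=25662825 g(30,0)=9694845
Paths never hitting 1: Σ_s g(30,s) = 155117520
Paths hitting 1: 2^30 - 155117520 = 918624304
P = 918624304/1073741824 = 57414019/67108864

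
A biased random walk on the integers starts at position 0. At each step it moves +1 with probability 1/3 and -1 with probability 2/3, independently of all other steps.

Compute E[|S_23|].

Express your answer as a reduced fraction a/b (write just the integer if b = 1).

S_23 takes values m ≡ 1 (mod 2) with |m| ≤ 23; P(S_23=m) = C(23,(23+m)/2) · (1/3)^((23+m)/2) · (2/3)^((23-m)/2).
Distribution: P(S=-23)=8388608/94143178827, P(S=-21)=96468992/94143178827, P(S=-19)=530579456/94143178827, P(S=-17)=1857028096/94143178827, P(S=-15)=4642570240/94143178827, P(S=-13)=8820883456/94143178827, P(S=-11)=4410441728/31381059609, P(S=-9)=5355536384/31381059609, P(S=-7)=5355536384/31381059609, P(S=-5)=13388840960/94143178827, P(S=-3)=9372188672/94143178827, P(S=-1)=5538111488/94143178827, P(S=1)=2769055744/94143178827, P(S=3)=1171523584/94143178827, P(S=5)=418401280/94143178827, P(S=7)=41840128/31381059609, P(S=9)=10460032/31381059609, P(S=11)=2153536/31381059609, P(S=13)=1076768/94143178827, P(S=15)=141680/94143178827, P(S=17)=14168/94143178827, P(S=19)=1012/94143178827, P(S=21)=46/94143178827, P(S=23)=1/94143178827
E[|S_23|] = Σ_m |m|·P(S_23=m) = 247004221931/31381059609

Answer: 247004221931/31381059609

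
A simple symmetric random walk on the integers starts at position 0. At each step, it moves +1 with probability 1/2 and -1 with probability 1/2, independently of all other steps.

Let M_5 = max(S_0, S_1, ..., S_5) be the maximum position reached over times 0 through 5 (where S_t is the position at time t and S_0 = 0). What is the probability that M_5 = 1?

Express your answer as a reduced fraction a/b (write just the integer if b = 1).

Let M_5 = max(S_0,...,S_5). Use the reflection principle: for j ≥ 1, #{paths with M_5 ≥ j} = #{S_5 ≥ j} + #{S_5 ≥ j+1}.
By reflection, #{M_5 ≥ 1} = #{S_5 ≥ 1} + #{S_5 ≥ 2} = 16 + 6 = 22.
#{M_5 ≥ 2} = #{S_5 ≥ 2} + #{S_5 ≥ 3} = 6 + 6 = 12.
#{M_5 = 1} = 22 - 12 = 10.
P(M_5 = 1) = 10/32 = 5/16

Answer: 5/16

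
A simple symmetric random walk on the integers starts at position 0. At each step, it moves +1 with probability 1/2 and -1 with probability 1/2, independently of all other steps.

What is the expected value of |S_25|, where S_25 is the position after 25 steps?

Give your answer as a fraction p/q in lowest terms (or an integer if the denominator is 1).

S_25 takes values m ≡ 1 (mod 2) with |m| ≤ 25; P(S_25=m) = C(25,(25+m)/2)/2^25.
Total paths: 2^25 = 33554432
Distribution: P(S=-25)=1/33554432, P(S=-23)=25/33554432, P(S=-21)=300/33554432, P(S=-19)=2300/33554432, P(S=-17)=12650/33554432, P(S=-15)=53130/33554432, P(S=-13)=177100/33554432, P(S=-11)=480700/33554432, P(S=-9)=1081575/33554432, P(S=-7)=2042975/33554432, P(S=-5)=3268760/33554432, P(S=-3)=4457400/33554432, P(S=-1)=5200300/33554432, P(S=1)=5200300/33554432, P(S=3)=4457400/33554432, P(S=5)=3268760/33554432, P(S=7)=2042975/33554432, P(S=9)=1081575/33554432, P(S=11)=480700/33554432, P(S=13)=177100/33554432, P(S=15)=53130/33554432, P(S=17)=12650/33554432, P(S=19)=2300/33554432, P(S=21)=300/33554432, P(S=23)=25/33554432, P(S=25)=1/33554432
E[|S_25|] = Σ_m |m|·P(S_25=m) = 135207800/33554432 = 16900975/4194304

Answer: 16900975/4194304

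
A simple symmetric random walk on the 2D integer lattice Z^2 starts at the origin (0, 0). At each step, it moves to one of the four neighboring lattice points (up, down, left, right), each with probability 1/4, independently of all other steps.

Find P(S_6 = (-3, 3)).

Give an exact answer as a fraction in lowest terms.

Let h be the number of horizontal steps (so 6-h are vertical). To end at (-3,3) need (h-3)/2 right-steps and ((6-h)+3)/2 up-steps.
Sum over h with 3 ≤ h ≤ 3, h ≡ 1 (mod 2), 6-h ≡ 1 (mod 2):
h=3: C(6,3)·C(3,0)·C(3,3) = 20·1·1 = 20
Total favorable: 20
Total paths: 4^6 = 4096
P = 20/4096 = 5/1024

Answer: 5/1024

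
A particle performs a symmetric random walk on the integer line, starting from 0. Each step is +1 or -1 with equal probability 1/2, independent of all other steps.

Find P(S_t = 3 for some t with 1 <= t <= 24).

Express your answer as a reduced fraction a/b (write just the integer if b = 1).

Count via complement. Let g(t,s) = #length-t paths at position s with S_1..S_t all ≠ 3.
g(t,s) = g(t-1,s-1) + g(t-1,s+1) for s ≠ 3; g(t,3) = 0.
t=0: g(0,0)=1
t=1: g(1,-1)=1 g(1,1)=1
t=2: g(2,-2)=1 g(2,0)=2 g(2,2)=1
t=3: g(3,-3)=1 g(3,-1)=3 g(3,1)=3
t=4: g(4,-4)=1 g(4,-2)=4 g(4,0)=6 g(4,2)=3
t=5: g(5,-5)=1 g(5,-3)=5 g(5,-1)=10 g(5,1)=9
t=6: g(6,-6)=1 g(6,-4)=6 g(6,-2)=15 g(6,0)=19 g(6,2)=9
t=7: g(7,-7)=1 g(7,-5)=7 g(7,-3)=21 g(7,-1)=34 g(7,1)=28
t=8: g(8,-8)=1 g(8,-6)=8 g(8,-4)=28 g(8,-2)=55 g(8,0)=62 g(8,2)=28
t=9: g(9,-9)=1 g(9,-7)=9 g(9,-5)=36 g(9,-3)=83 g(9,-1)=117 g(9,1)=90
t=10: g(10,-10)=1 g(10,-8)=10 g(10,-6)=45 g(10,-4)=119 g(10,-2)=200 g(10,0)=207 g(10,2)=90
t=11: g(11,-11)=1 g(11,-9)=11 g(11,-7)=55 g(11,-5)=164 g(11,-3)=319 g(11,-1)=407 g(11,1)=297
t=12: g(12,-12)=1 g(12,-10)=12 g(12,-8)=66 g(12,-6)=219 g(12,-4)=483 g(12,-2)=726 g(12,0)=704 g(12,2)=297
t=13: g(13,-13)=1 g(13,-11)=13 g(13,-9)=78 g(13,-7)=285 g(13,-5)=702 g(13,-3)=1209 g(13,-1)=1430 g(13,1)=1001
t=14: g(14,-14)=1 g(14,-12)=14 g(14,-10)=91 g(14,-8)=363 g(14,-6)=987 g(14,-4)=1911 g(14,-2)=2639 g(14,0)=2431 g(14,2)=1001
t=15: g(15,-15)=1 g(15,-13)=15 g(15,-11)=105 g(15,-9)=454 g(15,-7)=1350 g(15,-5)=2898 g(15,-3)=4550 g(15,-1)=5070 g(15,1)=3432
t=16: g(16,-16)=1 g(16,-14)=16 g(16,-12)=120 g(16,-10)=559 g(16,-8)=1804 g(16,-6)=4248 g(16,-4)=7448 g(16,-2)=9620 g(16,0)=8502 g(16,2)=3432
t=17: g(17,-17)=1 g(17,-15)=17 g(17,-13)=136 g(17,-11)=679 g(17,-9)=2363 g(17,-7)=6052 g(17,-5)=11696 g(17,-3)=17068 g(17,-1)=18122 g(17,1)=11934
t=18: g(18,-18)=1 g(18,-16)=18 g(18,-14)=153 g(18,-12)=815 g(18,-10)=3042 g(18,-8)=8415 g(18,-6)=17748 g(18,-4)=28764 g(18,-2)=35190 g(18,0)=30056 g(18,2)=11934
t=19: g(19,-19)=1 g(19,-17)=19 g(19,-15)=171 g(19,-13)=968 g(19,-11)=3857 g(19,-9)=11457 g(19,-7)=26163 g(19,-5)=46512 g(19,-3)=63954 g(19,-1)=65246 g(19,1)=41990
t=20: g(20,-20)=1 g(20,-18)=20 g(20,-16)=190 g(20,-14)=1139 g(20,-12)=4825 g(20,-10)=15314 g(20,-8)=37620 g(20,-6)=72675 g(20,-4)=110466 g(20,-2)=129200 g(20,0)=107236 g(20,2)=41990
t=21: g(21,-21)=1 g(21,-19)=21 g(21,-17)=210 g(21,-15)=1329 g(21,-13)=5964 g(21,-11)=20139 g(21,-9)=52934 g(21,-7)=110295 g(21,-5)=183141 g(21,-3)=239666 g(21,-1)=236436 g(21,1)=149226
t=22: g(22,-22)=1 g(22,-20)=22 g(22,-18)=231 g(22,-16)=1539 g(22,-14)=7293 g(22,-12)=26103 g(22,-10)=73073 g(22,-8)=163229 g(22,-6)=293436 g(22,-4)=422807 g(22,-2)=476102 g(22,0)=385662 g(22,2)=149226
t=23: g(23,-23)=1 g(23,-21)=23 g(23,-19)=253 g(23,-17)=1770 g(23,-15)=8832 g(23,-13)=33396 g(23,-11)=99176 g(23,-9)=236302 g(23,-7)=456665 g(23,-5)=716243 g(23,-3)=898909 g(23,-1)=861764 g(23,1)=534888
t=24: g(24,-24)=1 g(24,-22)=24 g(24,-20)=276 g(24,-18)=2023 g(24,-16)=10602 g(24,-14)=42228 g(24,-12)=132572 g(24,-10)=335478 g(24,-8)=692967 g(24,-6)=1172908 g(24,-4)=1615152 g(24,-2)=1760673 g(24,0)=1396652 g(24,2)=534888
Paths never hitting 3: Σ_s g(24,s) = 7696444
Paths hitting 3: 2^24 - 7696444 = 9080772
P = 9080772/16777216 = 2270193/4194304

Answer: 2270193/4194304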